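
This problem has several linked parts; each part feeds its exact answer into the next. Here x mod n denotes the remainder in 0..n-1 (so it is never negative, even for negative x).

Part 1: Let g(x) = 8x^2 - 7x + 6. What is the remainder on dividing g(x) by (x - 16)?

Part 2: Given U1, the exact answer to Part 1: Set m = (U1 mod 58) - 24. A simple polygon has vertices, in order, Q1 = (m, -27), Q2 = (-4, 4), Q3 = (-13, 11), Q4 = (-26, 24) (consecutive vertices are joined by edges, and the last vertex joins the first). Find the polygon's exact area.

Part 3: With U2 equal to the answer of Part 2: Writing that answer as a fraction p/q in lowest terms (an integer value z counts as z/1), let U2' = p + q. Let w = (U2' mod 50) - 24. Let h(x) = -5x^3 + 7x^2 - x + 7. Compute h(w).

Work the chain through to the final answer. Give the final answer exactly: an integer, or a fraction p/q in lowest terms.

-73768

Part 1: remainder = value at the root: 8*(16)^2 - 7*(16)^1 + 6 = (2048) + (-112) + (6) = 1942; answer 1942
Part 2: U1 = 1942; m = 4; cross terms: (4*4 - -4*-27)=-92, (-4*11 - -13*4)=8, (-13*24 - -26*11)=-26, (-26*-27 - 4*24)=606; twice the area = |496| = 496; area = 248; answer 248
Part 3: U2 = 248; threaded value p + q = 249; w = 25; -5*(25)^3 + 7*(25)^2 - 1*(25)^1 + 7 = (-78125) + (4375) + (-25) + (7) = -73768; answer -73768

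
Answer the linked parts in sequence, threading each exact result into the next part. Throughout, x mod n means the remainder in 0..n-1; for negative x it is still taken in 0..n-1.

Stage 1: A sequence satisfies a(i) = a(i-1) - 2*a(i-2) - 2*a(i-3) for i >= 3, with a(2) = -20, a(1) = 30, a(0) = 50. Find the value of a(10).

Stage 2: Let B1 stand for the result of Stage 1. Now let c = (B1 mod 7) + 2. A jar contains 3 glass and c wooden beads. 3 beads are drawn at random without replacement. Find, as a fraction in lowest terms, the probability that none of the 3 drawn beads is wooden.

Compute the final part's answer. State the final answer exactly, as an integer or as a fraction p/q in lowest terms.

Stage 1: a(3) = 1*(-20) - 2*(30) - 2*(50) = -180; iterating: a(3)=-180, a(4)=-200, a(5)=200, a(6)=960, a(7)=960, a(8)=-1360, a(9)=-5200, a(10)=-4400; answer -4400
Stage 2: B1 = -4400; c = 5; total draws C(8,3) = 56; favorable C(3,3) = 1; P = 1/56; answer 1/56

1/56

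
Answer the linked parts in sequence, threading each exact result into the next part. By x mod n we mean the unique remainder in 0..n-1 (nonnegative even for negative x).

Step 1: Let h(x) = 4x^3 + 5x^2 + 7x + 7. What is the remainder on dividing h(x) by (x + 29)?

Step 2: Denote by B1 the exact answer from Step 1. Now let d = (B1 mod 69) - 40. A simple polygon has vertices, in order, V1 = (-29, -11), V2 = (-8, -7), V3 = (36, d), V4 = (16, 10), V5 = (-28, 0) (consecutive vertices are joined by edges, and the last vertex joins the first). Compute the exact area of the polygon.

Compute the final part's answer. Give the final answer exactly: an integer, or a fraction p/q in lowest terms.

1867/2

Step 1: remainder = value at the root: 4*(-29)^3 + 5*(-29)^2 + 7*(-29)^1 + 7 = (-97556) + (4205) + (-203) + (7) = -93547; answer -93547
Step 2: B1 = -93547; d = -23; cross terms: (-29*-7 - -8*-11)=115, (-8*-23 - 36*-7)=436, (36*10 - 16*-23)=728, (16*0 - -28*10)=280, (-28*-11 - -29*0)=308; twice the area = |1867| = 1867; area = 1867/2; answer 1867/2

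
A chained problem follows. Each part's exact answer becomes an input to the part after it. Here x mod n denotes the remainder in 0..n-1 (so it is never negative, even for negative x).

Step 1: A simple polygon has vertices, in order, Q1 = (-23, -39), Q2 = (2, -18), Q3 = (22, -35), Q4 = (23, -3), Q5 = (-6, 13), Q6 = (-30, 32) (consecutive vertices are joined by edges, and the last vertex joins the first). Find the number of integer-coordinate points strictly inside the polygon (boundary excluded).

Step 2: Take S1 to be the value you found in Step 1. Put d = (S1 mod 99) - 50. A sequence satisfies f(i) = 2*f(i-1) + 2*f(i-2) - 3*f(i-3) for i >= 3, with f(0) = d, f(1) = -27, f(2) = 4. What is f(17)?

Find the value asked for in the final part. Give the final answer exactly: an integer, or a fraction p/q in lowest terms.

Step 1: cross terms: (-23*-18 - 2*-39)=492, (2*-35 - 22*-18)=326, (22*-3 - 23*-35)=739, (23*13 - -6*-3)=281, (-6*32 - -30*13)=198, (-30*-39 - -23*32)=1906; twice the area = |3942| = 3942; area = 1971; boundary points = 1 + 1 + 1 + 1 + 1 + 1 = 6; strictly interior points = area - boundary/2 + 1 = 1969; answer 1969
Step 2: S1 = 1969; d = 38; f(3) = 2*(4) + 2*(-27) - 3*(38) = -160; iterating: f(3)=-160, f(4)=-231, f(5)=-794, f(6)=-1570, f(7)=-4035, f(8)=-8828, f(9)=-21016, f(10)=-47583, f(11)=-110714, f(12)=-253546, f(13)=-585771, f(14)=-1346492, f(15)=-3103888, f(16)=-7143447, f(17)=-16455194; answer -16455194

-16455194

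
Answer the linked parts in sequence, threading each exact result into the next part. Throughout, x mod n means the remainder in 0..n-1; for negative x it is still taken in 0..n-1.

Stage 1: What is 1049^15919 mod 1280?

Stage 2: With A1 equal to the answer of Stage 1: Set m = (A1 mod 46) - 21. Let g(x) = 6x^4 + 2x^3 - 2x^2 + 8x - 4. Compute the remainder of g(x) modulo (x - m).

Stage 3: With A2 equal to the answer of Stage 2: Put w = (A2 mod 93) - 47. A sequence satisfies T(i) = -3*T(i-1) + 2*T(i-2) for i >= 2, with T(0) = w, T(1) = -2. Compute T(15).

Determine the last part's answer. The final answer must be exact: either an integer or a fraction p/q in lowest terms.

Stage 1: squarings mod 1280: 1049^1=1049, 1049^2=881, 1049^4=481, 1049^8=961, 1049^16=641, 1049^32=1, 1049^64=1, 1049^128=1, 1049^256=1, 1049^512=1, 1049^1024=1, 1049^2048=1, 1049^4096=1, 1049^8192=1; 1049^15919 = 1049^1 * 1049^2 * 1049^4 * 1049^8 * 1049^32 * 1049^512 * 1049^1024 * 1049^2048 * 1049^4096 * 1049^8192 = 169 (mod 1280); answer 169
Stage 2: A1 = 169; m = 10; remainder = value at the root: 6*(10)^4 + 2*(10)^3 - 2*(10)^2 + 8*(10)^1 - 4 = (60000) + (2000) + (-200) + (80) + (-4) = 61876; answer 61876
Stage 3: A2 = 61876; w = -16; T(2) = -3*(-2) + 2*(-16) = -26; iterating: T(2)=-26, T(3)=74, T(4)=-274, T(5)=970, T(6)=-3458, T(7)=12314, T(8)=-43858, T(9)=156202, T(10)=-556322, T(11)=1981370, T(12)=-7056754, T(13)=25133002, T(14)=-89512514, T(15)=318803546; answer 318803546

318803546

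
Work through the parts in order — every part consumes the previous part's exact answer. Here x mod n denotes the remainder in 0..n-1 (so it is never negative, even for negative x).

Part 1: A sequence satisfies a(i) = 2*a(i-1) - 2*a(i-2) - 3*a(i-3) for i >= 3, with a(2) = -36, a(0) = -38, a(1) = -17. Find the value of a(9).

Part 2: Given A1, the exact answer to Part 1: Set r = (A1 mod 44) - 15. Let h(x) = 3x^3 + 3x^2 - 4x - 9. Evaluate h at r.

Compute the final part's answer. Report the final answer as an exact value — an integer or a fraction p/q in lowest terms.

2385

Part 1: a(3) = 2*(-36) - 2*(-17) - 3*(-38) = 76; iterating: a(3)=76, a(4)=275, a(5)=506, a(6)=234, a(7)=-1369, a(8)=-4724, a(9)=-7412; answer -7412
Part 2: A1 = -7412; r = 9; 3*(9)^3 + 3*(9)^2 - 4*(9)^1 - 9 = (2187) + (243) + (-36) + (-9) = 2385; answer 2385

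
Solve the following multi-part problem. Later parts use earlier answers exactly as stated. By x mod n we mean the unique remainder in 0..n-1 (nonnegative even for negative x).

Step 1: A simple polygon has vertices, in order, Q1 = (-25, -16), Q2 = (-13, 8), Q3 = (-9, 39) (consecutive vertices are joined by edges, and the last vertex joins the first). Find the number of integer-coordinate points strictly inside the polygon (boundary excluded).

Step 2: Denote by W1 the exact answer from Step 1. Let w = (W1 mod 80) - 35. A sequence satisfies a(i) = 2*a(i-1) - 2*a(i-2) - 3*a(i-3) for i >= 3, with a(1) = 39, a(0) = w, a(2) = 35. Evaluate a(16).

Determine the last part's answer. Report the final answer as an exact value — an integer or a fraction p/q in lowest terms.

Step 1: cross terms: (-25*8 - -13*-16)=-408, (-13*39 - -9*8)=-435, (-9*-16 - -25*39)=1119; twice the area = |276| = 276; area = 138; boundary points = 12 + 1 + 1 = 14; strictly interior points = area - boundary/2 + 1 = 132; answer 132
Step 2: W1 = 132; w = 17; a(3) = 2*(35) - 2*(39) - 3*(17) = -59; iterating: a(3)=-59, a(4)=-305, a(5)=-597, a(6)=-407, a(7)=1295, a(8)=5195, a(9)=9021, a(10)=3767, a(11)=-26093, a(12)=-86783, a(13)=-132681, a(14)=-13517, a(15)=498677, a(16)=1422431; answer 1422431

1422431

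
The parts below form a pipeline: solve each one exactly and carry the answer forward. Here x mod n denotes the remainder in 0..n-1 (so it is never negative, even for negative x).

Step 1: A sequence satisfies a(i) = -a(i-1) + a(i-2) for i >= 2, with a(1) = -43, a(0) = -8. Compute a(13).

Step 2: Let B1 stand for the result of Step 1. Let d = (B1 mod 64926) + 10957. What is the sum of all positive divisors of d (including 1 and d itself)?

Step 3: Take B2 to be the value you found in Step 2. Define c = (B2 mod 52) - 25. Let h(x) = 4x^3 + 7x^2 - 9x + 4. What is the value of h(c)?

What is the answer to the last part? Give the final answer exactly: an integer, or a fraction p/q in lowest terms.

9858

Step 1: a(2) = -1*(-43) + 1*(-8) = 35; iterating: a(2)=35, a(3)=-78, a(4)=113, a(5)=-191, a(6)=304, a(7)=-495, a(8)=799, a(9)=-1294, a(10)=2093, a(11)=-3387, a(12)=5480, a(13)=-8867; answer -8867
Step 2: B1 = -8867; d = 67016; 67016 = 2^3 * 8377; sigma = (1 + 2 + 4 + 8) * (1 + 8377) = 15 * 8378 = 125670; answer 125670
Step 3: B2 = 125670; c = 13; 4*(13)^3 + 7*(13)^2 - 9*(13)^1 + 4 = (8788) + (1183) + (-117) + (4) = 9858; answer 9858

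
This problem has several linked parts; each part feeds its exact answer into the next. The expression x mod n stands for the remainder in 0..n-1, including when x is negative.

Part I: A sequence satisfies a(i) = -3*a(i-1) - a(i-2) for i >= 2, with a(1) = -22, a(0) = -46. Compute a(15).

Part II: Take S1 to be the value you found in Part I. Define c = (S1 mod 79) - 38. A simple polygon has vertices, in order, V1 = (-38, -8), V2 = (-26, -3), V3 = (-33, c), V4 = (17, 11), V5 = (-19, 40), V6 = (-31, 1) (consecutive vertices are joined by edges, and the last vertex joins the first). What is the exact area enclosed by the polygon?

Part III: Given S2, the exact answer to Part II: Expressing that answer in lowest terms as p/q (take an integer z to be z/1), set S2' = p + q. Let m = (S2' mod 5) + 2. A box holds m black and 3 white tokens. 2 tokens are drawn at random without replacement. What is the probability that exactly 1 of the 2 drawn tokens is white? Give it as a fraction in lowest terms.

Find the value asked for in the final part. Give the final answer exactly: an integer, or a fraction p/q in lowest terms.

3/5

Part I: a(2) = -3*(-22) - 1*(-46) = 112; iterating: a(2)=112, a(3)=-314, a(4)=830, a(5)=-2176, a(6)=5698, a(7)=-14918, a(8)=39056, a(9)=-102250, a(10)=267694, a(11)=-700832, a(12)=1834802, a(13)=-4803574, a(14)=12575920, a(15)=-32924186; answer -32924186
Part II: S1 = -32924186; c = -26; cross terms: (-38*-3 - -26*-8)=-94, (-26*-26 - -33*-3)=577, (-33*11 - 17*-26)=79, (17*40 - -19*11)=889, (-19*1 - -31*40)=1221, (-31*-8 - -38*1)=286; twice the area = |2958| = 2958; area = 1479; answer 1479
Part III: S2 = 1479; threaded value p + q = 1480; m = 2; total draws C(5,2) = 10; favorable C(3,1)*C(2,1) = 6; P = 3/5; answer 3/5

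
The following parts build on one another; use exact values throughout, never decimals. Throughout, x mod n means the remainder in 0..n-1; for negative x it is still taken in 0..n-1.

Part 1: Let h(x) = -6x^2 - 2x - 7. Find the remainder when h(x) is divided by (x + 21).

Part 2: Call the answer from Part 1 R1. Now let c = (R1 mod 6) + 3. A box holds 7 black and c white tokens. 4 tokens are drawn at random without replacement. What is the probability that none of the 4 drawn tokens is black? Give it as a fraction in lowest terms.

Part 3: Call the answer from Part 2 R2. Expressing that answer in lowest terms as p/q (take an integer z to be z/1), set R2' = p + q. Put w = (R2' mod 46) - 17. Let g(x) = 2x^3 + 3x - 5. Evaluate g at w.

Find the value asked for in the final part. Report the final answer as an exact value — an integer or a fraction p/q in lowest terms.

27715

Part 1: remainder = value at the root: -6*(-21)^2 - 2*(-21)^1 - 7 = (-2646) + (42) + (-7) = -2611; answer -2611
Part 2: R1 = -2611; c = 8; total draws C(15,4) = 1365; favorable C(8,4) = 70; P = 2/39; answer 2/39
Part 3: R2 = 2/39; threaded value p + q = 41; w = 24; 2*(24)^3 + 3*(24)^1 - 5 = (27648) + (72) + (-5) = 27715; answer 27715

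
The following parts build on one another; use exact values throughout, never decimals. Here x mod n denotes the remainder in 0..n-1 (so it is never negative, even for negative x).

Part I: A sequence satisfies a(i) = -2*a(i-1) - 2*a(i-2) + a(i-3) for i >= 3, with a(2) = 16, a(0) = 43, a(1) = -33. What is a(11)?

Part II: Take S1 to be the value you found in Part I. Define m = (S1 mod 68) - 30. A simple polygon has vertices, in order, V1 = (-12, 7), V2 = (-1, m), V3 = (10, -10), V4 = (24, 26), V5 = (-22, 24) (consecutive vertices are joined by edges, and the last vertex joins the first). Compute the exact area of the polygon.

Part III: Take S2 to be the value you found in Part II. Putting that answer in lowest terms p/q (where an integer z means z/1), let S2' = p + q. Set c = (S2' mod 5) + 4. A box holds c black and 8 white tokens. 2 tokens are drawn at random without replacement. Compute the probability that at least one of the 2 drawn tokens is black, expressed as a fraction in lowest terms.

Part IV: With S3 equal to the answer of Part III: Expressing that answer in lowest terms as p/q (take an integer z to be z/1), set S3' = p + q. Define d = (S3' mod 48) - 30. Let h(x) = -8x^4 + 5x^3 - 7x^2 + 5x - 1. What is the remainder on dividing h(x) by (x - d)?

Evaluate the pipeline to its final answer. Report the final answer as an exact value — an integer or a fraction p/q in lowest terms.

-35817

Part I: a(3) = -2*(16) - 2*(-33) + 1*(43) = 77; iterating: a(3)=77, a(4)=-219, a(5)=300, a(6)=-85, a(7)=-649, a(8)=1768, a(9)=-2323, a(10)=461, a(11)=5492; answer 5492
Part II: S1 = 5492; m = 22; cross terms: (-12*22 - -1*7)=-257, (-1*-10 - 10*22)=-210, (10*26 - 24*-10)=500, (24*24 - -22*26)=1148, (-22*7 - -12*24)=134; twice the area = |1315| = 1315; area = 1315/2; answer 1315/2
Part III: S2 = 1315/2; threaded value p + q = 1317; c = 6; total draws C(14,2) = 91; complement C(8,2) = 28; favorable 91 - 28 = 63; P = 9/13; answer 9/13
Part IV: S3 = 9/13; threaded value p + q = 22; d = -8; remainder = value at the root: -8*(-8)^4 + 5*(-8)^3 - 7*(-8)^2 + 5*(-8)^1 - 1 = (-32768) + (-2560) + (-448) + (-40) + (-1) = -35817; answer -35817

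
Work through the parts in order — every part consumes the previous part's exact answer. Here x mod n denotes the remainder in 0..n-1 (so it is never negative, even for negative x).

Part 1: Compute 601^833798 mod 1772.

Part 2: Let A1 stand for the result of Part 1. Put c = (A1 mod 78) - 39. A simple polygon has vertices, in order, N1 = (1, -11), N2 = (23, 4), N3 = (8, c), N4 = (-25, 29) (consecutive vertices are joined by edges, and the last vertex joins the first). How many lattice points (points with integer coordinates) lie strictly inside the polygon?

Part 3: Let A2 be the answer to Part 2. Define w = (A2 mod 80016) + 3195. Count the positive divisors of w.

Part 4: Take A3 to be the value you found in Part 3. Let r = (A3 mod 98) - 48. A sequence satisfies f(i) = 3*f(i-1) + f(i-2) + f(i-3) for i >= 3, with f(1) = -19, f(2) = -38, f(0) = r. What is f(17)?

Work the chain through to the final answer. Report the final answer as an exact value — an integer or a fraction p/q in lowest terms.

Part 1: squarings mod 1772: 601^1=601, 601^2=1485, 601^4=857, 601^8=841, 601^16=253, 601^32=217, 601^64=1017, 601^128=1213, 601^256=609, 601^512=533, 601^1024=569, 601^2048=1257, 601^4096=1197, 601^8192=1033, 601^16384=345, 601^32768=301, 601^65536=229, 601^131072=1053, 601^262144=1309, 601^524288=1729; 601^833798 = 601^2 * 601^4 * 601^256 * 601^2048 * 601^4096 * 601^8192 * 601^32768 * 601^262144 * 601^524288 = 1321 (mod 1772); answer 1321
Part 2: A1 = 1321; c = 34; cross terms: (1*4 - 23*-11)=257, (23*34 - 8*4)=750, (8*29 - -25*34)=1082, (-25*-11 - 1*29)=246; twice the area = |2335| = 2335; area = 2335/2; boundary points = 1 + 15 + 1 + 2 = 19; strictly interior points = area - boundary/2 + 1 = 1159; answer 1159
Part 3: A2 = 1159; w = 4354; 4354 = 2 * 7 * 311; number of divisors = (1+1) * (1+1) * (1+1) = 8; answer 8
Part 4: A3 = 8; r = -40; f(3) = 3*(-38) + 1*(-19) + 1*(-40) = -173; iterating: f(3)=-173, f(4)=-576, f(5)=-1939, f(6)=-6566, f(7)=-22213, f(8)=-75144, f(9)=-254211, f(10)=-859990, f(11)=-2909325, f(12)=-9842176, f(13)=-33295843, f(14)=-112639030, f(15)=-381055109, f(16)=-1289100200, f(17)=-4360994739; answer -4360994739

-4360994739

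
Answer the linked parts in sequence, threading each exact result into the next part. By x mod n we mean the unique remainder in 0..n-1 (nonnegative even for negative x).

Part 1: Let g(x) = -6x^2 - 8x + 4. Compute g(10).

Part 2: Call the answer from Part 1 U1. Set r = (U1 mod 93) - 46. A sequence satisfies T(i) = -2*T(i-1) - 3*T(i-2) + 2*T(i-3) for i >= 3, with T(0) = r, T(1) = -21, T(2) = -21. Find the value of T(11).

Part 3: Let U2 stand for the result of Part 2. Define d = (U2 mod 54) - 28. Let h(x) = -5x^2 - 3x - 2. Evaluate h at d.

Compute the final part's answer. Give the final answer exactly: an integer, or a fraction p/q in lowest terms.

-3202

Part 1: -6*(10)^2 - 8*(10)^1 + 4 = (-600) + (-80) + (4) = -676; answer -676
Part 2: U1 = -676; r = 22; T(3) = -2*(-21) - 3*(-21) + 2*(22) = 149; iterating: T(3)=149, T(4)=-277, T(5)=65, T(6)=999, T(7)=-2747, T(8)=2627, T(9)=4985, T(10)=-23345, T(11)=36989; answer 36989
Part 3: U2 = 36989; d = 25; -5*(25)^2 - 3*(25)^1 - 2 = (-3125) + (-75) + (-2) = -3202; answer -3202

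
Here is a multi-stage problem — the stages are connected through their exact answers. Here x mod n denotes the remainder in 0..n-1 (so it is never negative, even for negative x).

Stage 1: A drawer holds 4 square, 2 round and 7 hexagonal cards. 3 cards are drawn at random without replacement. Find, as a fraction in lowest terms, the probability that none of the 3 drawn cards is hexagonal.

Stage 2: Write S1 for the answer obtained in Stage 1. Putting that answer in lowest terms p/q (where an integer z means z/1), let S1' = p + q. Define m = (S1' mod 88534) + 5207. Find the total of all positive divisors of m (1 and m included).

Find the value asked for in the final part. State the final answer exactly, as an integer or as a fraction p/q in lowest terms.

12648

Stage 1: total draws C(13,3) = 286; favorable C(6,3) = 20; P = 10/143; answer 10/143
Stage 2: S1 = 10/143; threaded value p + q = 153; m = 5360; 5360 = 2^4 * 5 * 67; sigma = (1 + 2 + 4 + 8 + 16) * (1 + 5) * (1 + 67) = 31 * 6 * 68 = 12648; answer 12648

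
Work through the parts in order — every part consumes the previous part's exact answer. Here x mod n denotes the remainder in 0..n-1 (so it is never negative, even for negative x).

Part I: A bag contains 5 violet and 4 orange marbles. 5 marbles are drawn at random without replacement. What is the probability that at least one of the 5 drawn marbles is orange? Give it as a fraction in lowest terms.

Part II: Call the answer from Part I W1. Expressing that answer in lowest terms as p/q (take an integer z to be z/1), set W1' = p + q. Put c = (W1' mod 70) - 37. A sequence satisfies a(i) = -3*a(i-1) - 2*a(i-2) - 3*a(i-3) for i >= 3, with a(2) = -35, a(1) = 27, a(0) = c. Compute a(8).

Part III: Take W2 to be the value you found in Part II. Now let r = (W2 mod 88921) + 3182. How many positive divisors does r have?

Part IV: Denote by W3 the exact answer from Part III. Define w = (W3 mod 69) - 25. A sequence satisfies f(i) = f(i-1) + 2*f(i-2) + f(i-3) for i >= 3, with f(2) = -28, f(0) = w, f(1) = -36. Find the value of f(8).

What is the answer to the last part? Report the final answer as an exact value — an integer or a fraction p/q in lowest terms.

-4640

Part I: total draws C(9,5) = 126; complement C(5,5) = 1; favorable 126 - 1 = 125; P = 125/126; answer 125/126
Part II: W1 = 125/126; threaded value p + q = 251; c = 4; a(3) = -3*(-35) - 2*(27) - 3*(4) = 39; iterating: a(3)=39, a(4)=-128, a(5)=411, a(6)=-1094, a(7)=2844, a(8)=-7577; answer -7577
Part III: W2 = -7577; r = 84526; 84526 = 2 * 13 * 3251; number of divisors = (1+1) * (1+1) * (1+1) = 8; answer 8
Part IV: W3 = 8; w = -17; f(3) = 1*(-28) + 2*(-36) + 1*(-17) = -117; iterating: f(3)=-117, f(4)=-209, f(5)=-471, f(6)=-1006, f(7)=-2157, f(8)=-4640; answer -4640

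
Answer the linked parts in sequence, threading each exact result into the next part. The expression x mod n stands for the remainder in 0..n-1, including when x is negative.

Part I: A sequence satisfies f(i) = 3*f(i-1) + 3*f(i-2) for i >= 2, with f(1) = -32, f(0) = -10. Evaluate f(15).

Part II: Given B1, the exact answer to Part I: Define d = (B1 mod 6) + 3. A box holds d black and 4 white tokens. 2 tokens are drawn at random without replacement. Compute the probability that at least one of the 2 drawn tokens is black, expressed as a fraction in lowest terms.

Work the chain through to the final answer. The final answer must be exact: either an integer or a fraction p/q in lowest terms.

5/7

Part I: f(2) = 3*(-32) + 3*(-10) = -126; iterating: f(2)=-126, f(3)=-474, f(4)=-1800, f(5)=-6822, f(6)=-25866, f(7)=-98064, f(8)=-371790, f(9)=-1409562, f(10)=-5344056, f(11)=-20260854, f(12)=-76814730, f(13)=-291226752, f(14)=-1104124446, f(15)=-4186053594; answer -4186053594
Part II: B1 = -4186053594; d = 3; total draws C(7,2) = 21; complement C(4,2) = 6; favorable 21 - 6 = 15; P = 5/7; answer 5/7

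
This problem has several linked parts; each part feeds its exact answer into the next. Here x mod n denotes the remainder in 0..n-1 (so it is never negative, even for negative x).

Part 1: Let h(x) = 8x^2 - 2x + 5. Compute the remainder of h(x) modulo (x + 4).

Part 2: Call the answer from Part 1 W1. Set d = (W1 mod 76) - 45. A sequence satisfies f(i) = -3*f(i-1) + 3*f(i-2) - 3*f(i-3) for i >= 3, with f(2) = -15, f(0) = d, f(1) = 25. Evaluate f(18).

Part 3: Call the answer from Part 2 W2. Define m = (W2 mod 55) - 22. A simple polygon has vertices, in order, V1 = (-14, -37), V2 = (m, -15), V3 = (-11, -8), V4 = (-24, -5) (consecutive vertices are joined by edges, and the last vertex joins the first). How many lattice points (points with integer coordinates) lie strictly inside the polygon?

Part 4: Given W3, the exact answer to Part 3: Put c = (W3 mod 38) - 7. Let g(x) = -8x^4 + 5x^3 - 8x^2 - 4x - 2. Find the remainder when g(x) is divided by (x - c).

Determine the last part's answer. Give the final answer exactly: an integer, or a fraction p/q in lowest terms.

Part 1: remainder = value at the root: 8*(-4)^2 - 2*(-4)^1 + 5 = (128) + (8) + (5) = 141; answer 141
Part 2: W1 = 141; d = 20; f(3) = -3*(-15) + 3*(25) - 3*(20) = 60; iterating: f(3)=60, f(4)=-300, f(5)=1125, f(6)=-4455, f(7)=17640, f(8)=-69660, f(9)=275265, f(10)=-1087695, f(11)=4297860, f(12)=-16982460, f(13)=67104045, f(14)=-265153095, f(15)=1047718800, f(16)=-4139927820, f(17)=16358399145, f(18)=-64638137295; answer -64638137295
Part 3: W2 = -64638137295; m = -17; cross terms: (-14*-15 - -17*-37)=-419, (-17*-8 - -11*-15)=-29, (-11*-5 - -24*-8)=-137, (-24*-37 - -14*-5)=818; twice the area = |233| = 233; area = 233/2; boundary points = 1 + 1 + 1 + 2 = 5; strictly interior points = area - boundary/2 + 1 = 115; answer 115
Part 4: W3 = 115; c = -6; remainder = value at the root: -8*(-6)^4 + 5*(-6)^3 - 8*(-6)^2 - 4*(-6)^1 - 2 = (-10368) + (-1080) + (-288) + (24) + (-2) = -11714; answer -11714

-11714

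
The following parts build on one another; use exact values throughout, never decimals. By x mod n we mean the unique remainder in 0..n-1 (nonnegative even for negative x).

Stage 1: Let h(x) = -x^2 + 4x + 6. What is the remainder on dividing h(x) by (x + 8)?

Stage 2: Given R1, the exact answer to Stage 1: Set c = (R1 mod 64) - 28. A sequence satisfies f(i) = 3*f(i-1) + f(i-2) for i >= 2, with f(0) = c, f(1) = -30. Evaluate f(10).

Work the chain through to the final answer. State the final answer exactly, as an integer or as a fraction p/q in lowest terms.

-1155410

Stage 1: remainder = value at the root: -1*(-8)^2 + 4*(-8)^1 + 6 = (-64) + (-32) + (6) = -90; answer -90
Stage 2: R1 = -90; c = 10; f(2) = 3*(-30) + 1*(10) = -80; iterating: f(2)=-80, f(3)=-270, f(4)=-890, f(5)=-2940, f(6)=-9710, f(7)=-32070, f(8)=-105920, f(9)=-349830, f(10)=-1155410; answer -1155410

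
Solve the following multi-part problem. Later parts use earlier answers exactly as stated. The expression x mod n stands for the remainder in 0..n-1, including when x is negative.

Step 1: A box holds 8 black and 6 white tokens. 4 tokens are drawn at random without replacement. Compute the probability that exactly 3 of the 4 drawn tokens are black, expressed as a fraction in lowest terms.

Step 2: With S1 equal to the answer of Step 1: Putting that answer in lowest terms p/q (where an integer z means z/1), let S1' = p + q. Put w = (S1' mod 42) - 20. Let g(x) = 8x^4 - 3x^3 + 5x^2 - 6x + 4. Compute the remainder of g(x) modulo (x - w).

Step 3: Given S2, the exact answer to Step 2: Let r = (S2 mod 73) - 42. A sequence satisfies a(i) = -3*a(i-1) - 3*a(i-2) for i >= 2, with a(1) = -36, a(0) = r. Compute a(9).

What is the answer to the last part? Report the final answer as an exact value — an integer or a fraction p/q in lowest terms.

12636

Step 1: total draws C(14,4) = 1001; favorable C(8,3)*C(6,1) = 336; P = 48/143; answer 48/143
Step 2: S1 = 48/143; threaded value p + q = 191; w = 3; remainder = value at the root: 8*(3)^4 - 3*(3)^3 + 5*(3)^2 - 6*(3)^1 + 4 = (648) + (-81) + (45) + (-18) + (4) = 598; answer 598
Step 3: S2 = 598; r = -28; a(2) = -3*(-36) - 3*(-28) = 192; iterating: a(2)=192, a(3)=-468, a(4)=828, a(5)=-1080, a(6)=756, a(7)=972, a(8)=-5184, a(9)=12636; answer 12636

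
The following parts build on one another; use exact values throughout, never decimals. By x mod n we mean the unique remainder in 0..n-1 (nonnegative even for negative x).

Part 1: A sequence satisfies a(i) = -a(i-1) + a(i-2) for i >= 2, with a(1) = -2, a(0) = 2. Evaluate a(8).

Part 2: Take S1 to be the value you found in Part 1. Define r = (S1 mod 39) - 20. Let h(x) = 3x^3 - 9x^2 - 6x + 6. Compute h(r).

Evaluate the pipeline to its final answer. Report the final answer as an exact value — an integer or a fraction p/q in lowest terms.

Part 1: a(2) = -1*(-2) + 1*(2) = 4; iterating: a(2)=4, a(3)=-6, a(4)=10, a(5)=-16, a(6)=26, a(7)=-42, a(8)=68; answer 68
Part 2: S1 = 68; r = 9; 3*(9)^3 - 9*(9)^2 - 6*(9)^1 + 6 = (2187) + (-729) + (-54) + (6) = 1410; answer 1410

1410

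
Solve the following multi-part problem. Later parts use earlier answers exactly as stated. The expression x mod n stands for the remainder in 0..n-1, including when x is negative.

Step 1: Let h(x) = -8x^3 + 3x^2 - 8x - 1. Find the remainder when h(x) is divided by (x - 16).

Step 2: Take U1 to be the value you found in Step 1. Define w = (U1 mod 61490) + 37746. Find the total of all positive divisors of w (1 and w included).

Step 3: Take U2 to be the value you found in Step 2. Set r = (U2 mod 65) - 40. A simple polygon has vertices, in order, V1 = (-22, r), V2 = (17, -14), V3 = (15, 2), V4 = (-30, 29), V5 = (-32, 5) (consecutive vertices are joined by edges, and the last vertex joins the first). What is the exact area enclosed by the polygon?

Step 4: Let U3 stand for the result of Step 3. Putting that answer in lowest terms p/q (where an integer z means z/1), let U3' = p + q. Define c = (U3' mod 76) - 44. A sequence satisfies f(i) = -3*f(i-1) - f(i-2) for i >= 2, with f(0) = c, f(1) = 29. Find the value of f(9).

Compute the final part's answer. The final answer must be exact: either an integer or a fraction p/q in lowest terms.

68027

Step 1: remainder = value at the root: -8*(16)^3 + 3*(16)^2 - 8*(16)^1 - 1 = (-32768) + (768) + (-128) + (-1) = -32129; answer -32129
Step 2: U1 = -32129; w = 67107; 67107 = 3 * 22369; sigma = (1 + 3) * (1 + 22369) = 4 * 22370 = 89480; answer 89480
Step 3: U2 = 89480; r = 0; cross terms: (-22*-14 - 17*0)=308, (17*2 - 15*-14)=244, (15*29 - -30*2)=495, (-30*5 - -32*29)=778, (-32*0 - -22*5)=110; twice the area = |1935| = 1935; area = 1935/2; answer 1935/2
Step 4: U3 = 1935/2; threaded value p + q = 1937; c = -7; f(2) = -3*(29) - 1*(-7) = -80; iterating: f(2)=-80, f(3)=211, f(4)=-553, f(5)=1448, f(6)=-3791, f(7)=9925, f(8)=-25984, f(9)=68027; answer 68027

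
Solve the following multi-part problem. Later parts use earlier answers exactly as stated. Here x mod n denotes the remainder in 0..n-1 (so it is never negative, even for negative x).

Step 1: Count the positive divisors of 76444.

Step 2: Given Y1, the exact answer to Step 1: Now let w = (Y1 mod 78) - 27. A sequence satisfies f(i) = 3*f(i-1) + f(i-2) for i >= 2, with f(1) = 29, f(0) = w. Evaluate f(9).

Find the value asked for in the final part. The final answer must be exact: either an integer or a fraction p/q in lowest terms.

317225

Step 1: 76444 = 2^2 * 29 * 659; number of divisors = (2+1) * (1+1) * (1+1) = 12; answer 12
Step 2: Y1 = 12; w = -15; f(2) = 3*(29) + 1*(-15) = 72; iterating: f(2)=72, f(3)=245, f(4)=807, f(5)=2666, f(6)=8805, f(7)=29081, f(8)=96048, f(9)=317225; answer 317225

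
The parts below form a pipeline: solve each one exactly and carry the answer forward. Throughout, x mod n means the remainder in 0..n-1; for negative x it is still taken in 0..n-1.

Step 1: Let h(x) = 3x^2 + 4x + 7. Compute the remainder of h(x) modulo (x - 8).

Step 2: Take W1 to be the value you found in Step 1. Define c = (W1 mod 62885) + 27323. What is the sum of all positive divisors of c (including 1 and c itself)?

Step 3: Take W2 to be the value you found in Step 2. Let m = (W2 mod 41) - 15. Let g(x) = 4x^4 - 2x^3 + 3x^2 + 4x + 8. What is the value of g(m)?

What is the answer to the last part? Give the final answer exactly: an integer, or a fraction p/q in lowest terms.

Step 1: remainder = value at the root: 3*(8)^2 + 4*(8)^1 + 7 = (192) + (32) + (7) = 231; answer 231
Step 2: W1 = 231; c = 27554; 27554 = 2 * 23 * 599; sigma = (1 + 2) * (1 + 23) * (1 + 599) = 3 * 24 * 600 = 43200; answer 43200
Step 3: W2 = 43200; m = 12; 4*(12)^4 - 2*(12)^3 + 3*(12)^2 + 4*(12)^1 + 8 = (82944) + (-3456) + (432) + (48) + (8) = 79976; answer 79976

79976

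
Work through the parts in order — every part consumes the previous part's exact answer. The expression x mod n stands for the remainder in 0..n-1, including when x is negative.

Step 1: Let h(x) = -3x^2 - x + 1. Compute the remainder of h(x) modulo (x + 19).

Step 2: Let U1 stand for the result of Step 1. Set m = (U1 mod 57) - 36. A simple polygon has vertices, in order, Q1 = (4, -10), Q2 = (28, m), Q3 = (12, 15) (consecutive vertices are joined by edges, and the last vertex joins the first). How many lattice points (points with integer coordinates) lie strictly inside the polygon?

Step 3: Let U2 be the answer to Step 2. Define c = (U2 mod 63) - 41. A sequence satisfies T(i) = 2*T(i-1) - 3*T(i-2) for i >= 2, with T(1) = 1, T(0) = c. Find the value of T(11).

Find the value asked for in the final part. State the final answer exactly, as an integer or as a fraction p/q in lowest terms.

Step 1: remainder = value at the root: -3*(-19)^2 - 1*(-19)^1 + 1 = (-1083) + (19) + (1) = -1063; answer -1063
Step 2: U1 = -1063; m = -16; cross terms: (4*-16 - 28*-10)=216, (28*15 - 12*-16)=612, (12*-10 - 4*15)=-180; twice the area = |648| = 648; area = 324; boundary points = 6 + 1 + 1 = 8; strictly interior points = area - boundary/2 + 1 = 321; answer 321
Step 3: U2 = 321; c = -35; T(2) = 2*(1) - 3*(-35) = 107; iterating: T(2)=107, T(3)=211, T(4)=101, T(5)=-431, T(6)=-1165, T(7)=-1037, T(8)=1421, T(9)=5953, T(10)=7643, T(11)=-2573; answer -2573

-2573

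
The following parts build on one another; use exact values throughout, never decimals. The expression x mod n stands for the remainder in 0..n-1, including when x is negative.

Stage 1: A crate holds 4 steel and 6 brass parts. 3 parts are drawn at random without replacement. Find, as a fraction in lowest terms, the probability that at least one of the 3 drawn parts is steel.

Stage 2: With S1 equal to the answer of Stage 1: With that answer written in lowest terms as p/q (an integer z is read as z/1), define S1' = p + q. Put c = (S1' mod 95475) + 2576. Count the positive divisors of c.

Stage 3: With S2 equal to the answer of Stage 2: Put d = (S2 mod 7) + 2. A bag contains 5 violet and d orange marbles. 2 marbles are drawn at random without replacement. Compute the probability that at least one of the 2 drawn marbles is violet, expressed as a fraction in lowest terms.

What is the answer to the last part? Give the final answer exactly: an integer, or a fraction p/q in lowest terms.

8/11

Stage 1: total draws C(10,3) = 120; complement C(6,3) = 20; favorable 120 - 20 = 100; P = 5/6; answer 5/6
Stage 2: S1 = 5/6; threaded value p + q = 11; c = 2587; 2587 = 13 * 199; number of divisors = (1+1) * (1+1) = 4; answer 4
Stage 3: S2 = 4; d = 6; total draws C(11,2) = 55; complement C(6,2) = 15; favorable 55 - 15 = 40; P = 8/11; answer 8/11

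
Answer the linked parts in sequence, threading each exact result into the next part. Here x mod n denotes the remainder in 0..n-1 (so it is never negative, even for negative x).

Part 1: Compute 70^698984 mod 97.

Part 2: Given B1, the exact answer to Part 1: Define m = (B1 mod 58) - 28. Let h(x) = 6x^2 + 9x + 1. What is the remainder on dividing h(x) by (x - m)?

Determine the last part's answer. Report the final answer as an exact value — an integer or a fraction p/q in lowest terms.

691

Part 1: squarings mod 97: 70^1=70, 70^2=50, 70^4=75, 70^8=96, 70^16=1, 70^32=1, 70^64=1, 70^128=1, 70^256=1, 70^512=1, 70^1024=1, 70^2048=1, 70^4096=1, 70^8192=1, 70^16384=1, 70^32768=1, 70^65536=1, 70^131072=1, 70^262144=1, 70^524288=1; 70^698984 = 70^8 * 70^32 * 70^64 * 70^512 * 70^2048 * 70^8192 * 70^32768 * 70^131072 * 70^524288 = 96 (mod 97); answer 96
Part 2: B1 = 96; m = 10; remainder = value at the root: 6*(10)^2 + 9*(10)^1 + 1 = (600) + (90) + (1) = 691; answer 691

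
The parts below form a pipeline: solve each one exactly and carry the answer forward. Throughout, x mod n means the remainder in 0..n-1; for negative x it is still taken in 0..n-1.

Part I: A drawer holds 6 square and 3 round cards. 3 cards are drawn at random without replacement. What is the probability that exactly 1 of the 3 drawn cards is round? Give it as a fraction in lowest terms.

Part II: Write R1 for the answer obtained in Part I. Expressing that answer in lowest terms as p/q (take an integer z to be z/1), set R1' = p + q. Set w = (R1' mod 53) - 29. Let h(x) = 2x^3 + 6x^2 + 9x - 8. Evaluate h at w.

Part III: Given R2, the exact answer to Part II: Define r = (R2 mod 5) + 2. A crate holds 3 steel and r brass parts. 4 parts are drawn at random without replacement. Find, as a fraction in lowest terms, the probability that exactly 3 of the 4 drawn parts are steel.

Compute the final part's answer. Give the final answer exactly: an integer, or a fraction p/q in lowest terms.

4/35

Part I: total draws C(9,3) = 84; favorable C(3,1)*C(6,2) = 45; P = 15/28; answer 15/28
Part II: R1 = 15/28; threaded value p + q = 43; w = 14; 2*(14)^3 + 6*(14)^2 + 9*(14)^1 - 8 = (5488) + (1176) + (126) + (-8) = 6782; answer 6782
Part III: R2 = 6782; r = 4; total draws C(7,4) = 35; favorable C(3,3)*C(4,1) = 4; P = 4/35; answer 4/35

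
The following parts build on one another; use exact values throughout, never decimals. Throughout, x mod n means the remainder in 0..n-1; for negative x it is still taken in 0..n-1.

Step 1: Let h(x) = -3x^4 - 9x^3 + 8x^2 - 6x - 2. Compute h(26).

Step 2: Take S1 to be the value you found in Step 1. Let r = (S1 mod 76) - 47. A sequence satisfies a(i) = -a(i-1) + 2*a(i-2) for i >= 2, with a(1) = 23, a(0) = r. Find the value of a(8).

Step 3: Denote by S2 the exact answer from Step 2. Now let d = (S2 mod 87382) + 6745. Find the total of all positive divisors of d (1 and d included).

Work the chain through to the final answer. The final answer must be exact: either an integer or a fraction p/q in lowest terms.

Step 1: -3*(26)^4 - 9*(26)^3 + 8*(26)^2 - 6*(26)^1 - 2 = (-1370928) + (-158184) + (5408) + (-156) + (-2) = -1523862; answer -1523862
Step 2: S1 = -1523862; r = -33; a(2) = -1*(23) + 2*(-33) = -89; iterating: a(2)=-89, a(3)=135, a(4)=-313, a(5)=583, a(6)=-1209, a(7)=2375, a(8)=-4793; answer -4793
Step 3: S2 = -4793; d = 89334; 89334 = 2 * 3^2 * 7 * 709; sigma = (1 + 2) * (1 + 3 + 9) * (1 + 7) * (1 + 709) = 3 * 13 * 8 * 710 = 221520; answer 221520

221520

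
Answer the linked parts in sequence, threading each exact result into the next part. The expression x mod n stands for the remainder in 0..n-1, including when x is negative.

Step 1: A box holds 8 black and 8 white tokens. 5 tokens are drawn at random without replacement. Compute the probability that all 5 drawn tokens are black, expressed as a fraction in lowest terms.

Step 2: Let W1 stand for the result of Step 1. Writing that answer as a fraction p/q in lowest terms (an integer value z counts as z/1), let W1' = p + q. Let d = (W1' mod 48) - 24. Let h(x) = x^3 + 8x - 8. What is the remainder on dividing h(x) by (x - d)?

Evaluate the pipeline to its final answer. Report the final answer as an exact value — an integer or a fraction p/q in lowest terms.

391

Step 1: total draws C(16,5) = 4368; favorable C(8,5) = 56; P = 1/78; answer 1/78
Step 2: W1 = 1/78; threaded value p + q = 79; d = 7; remainder = value at the root: 1*(7)^3 + 8*(7)^1 - 8 = (343) + (56) + (-8) = 391; answer 391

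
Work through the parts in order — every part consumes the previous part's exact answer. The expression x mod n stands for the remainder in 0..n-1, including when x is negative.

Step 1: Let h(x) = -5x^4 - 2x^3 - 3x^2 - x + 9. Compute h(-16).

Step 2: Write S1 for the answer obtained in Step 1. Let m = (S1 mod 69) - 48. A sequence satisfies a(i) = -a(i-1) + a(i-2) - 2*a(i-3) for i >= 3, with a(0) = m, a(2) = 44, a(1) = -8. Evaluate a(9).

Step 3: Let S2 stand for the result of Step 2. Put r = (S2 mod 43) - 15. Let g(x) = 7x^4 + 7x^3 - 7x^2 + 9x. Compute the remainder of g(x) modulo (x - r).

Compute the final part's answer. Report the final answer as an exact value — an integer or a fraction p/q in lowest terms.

248206

Step 1: -5*(-16)^4 - 2*(-16)^3 - 3*(-16)^2 - 1*(-16)^1 + 9 = (-327680) + (8192) + (-768) + (16) + (9) = -320231; answer -320231
Step 2: S1 = -320231; m = 19; a(3) = -1*(44) + 1*(-8) - 2*(19) = -90; iterating: a(3)=-90, a(4)=150, a(5)=-328, a(6)=658, a(7)=-1286, a(8)=2600, a(9)=-5202; answer -5202
Step 3: S2 = -5202; r = -14; remainder = value at the root: 7*(-14)^4 + 7*(-14)^3 - 7*(-14)^2 + 9*(-14)^1 = (268912) + (-19208) + (-1372) + (-126) = 248206; answer 248206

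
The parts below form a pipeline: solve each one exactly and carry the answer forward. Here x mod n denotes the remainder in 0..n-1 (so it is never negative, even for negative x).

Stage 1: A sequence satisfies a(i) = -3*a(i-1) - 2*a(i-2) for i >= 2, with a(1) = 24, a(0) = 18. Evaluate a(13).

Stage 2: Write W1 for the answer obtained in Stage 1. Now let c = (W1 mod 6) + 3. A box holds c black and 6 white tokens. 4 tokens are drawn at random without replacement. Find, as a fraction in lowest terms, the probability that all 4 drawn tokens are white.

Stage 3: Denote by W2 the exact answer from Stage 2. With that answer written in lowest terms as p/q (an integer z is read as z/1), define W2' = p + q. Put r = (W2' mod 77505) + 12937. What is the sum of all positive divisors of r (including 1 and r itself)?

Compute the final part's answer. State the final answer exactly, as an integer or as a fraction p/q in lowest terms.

Stage 1: a(2) = -3*(24) - 2*(18) = -108; iterating: a(2)=-108, a(3)=276, a(4)=-612, a(5)=1284, a(6)=-2628, a(7)=5316, a(8)=-10692, a(9)=21444, a(10)=-42948, a(11)=85956, a(12)=-171972, a(13)=344004; answer 344004
Stage 2: W1 = 344004; c = 3; total draws C(9,4) = 126; favorable C(6,4) = 15; P = 5/42; answer 5/42
Stage 3: W2 = 5/42; threaded value p + q = 47; r = 12984; 12984 = 2^3 * 3 * 541; sigma = (1 + 2 + 4 + 8) * (1 + 3) * (1 + 541) = 15 * 4 * 542 = 32520; answer 32520

32520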